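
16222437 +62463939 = 78686376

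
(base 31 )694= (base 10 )6049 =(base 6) 44001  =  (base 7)23431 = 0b1011110100001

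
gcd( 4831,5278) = 1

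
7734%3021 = 1692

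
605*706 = 427130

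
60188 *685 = 41228780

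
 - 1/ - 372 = 1/372 = 0.00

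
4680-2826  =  1854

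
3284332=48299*68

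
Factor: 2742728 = 2^3*342841^1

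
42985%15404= 12177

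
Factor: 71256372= 2^2*3^1*11^1*193^1*2797^1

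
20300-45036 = -24736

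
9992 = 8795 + 1197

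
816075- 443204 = 372871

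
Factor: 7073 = 11^1*643^1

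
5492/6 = 915  +  1/3 = 915.33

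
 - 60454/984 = -62 + 277/492 = -61.44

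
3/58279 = 3/58279 = 0.00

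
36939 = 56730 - 19791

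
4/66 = 2/33 = 0.06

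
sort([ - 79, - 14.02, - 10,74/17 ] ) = [ - 79, - 14.02 , - 10 , 74/17]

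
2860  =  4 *715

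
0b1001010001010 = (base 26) 70e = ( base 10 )4746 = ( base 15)1616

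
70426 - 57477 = 12949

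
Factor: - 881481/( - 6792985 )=3^1*5^( - 1)*491^( -1 )*2767^( - 1) * 293827^1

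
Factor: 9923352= 2^3*3^1 * 313^1 * 1321^1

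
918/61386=153/10231 = 0.01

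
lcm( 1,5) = 5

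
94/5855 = 94/5855= 0.02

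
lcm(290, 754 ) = 3770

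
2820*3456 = 9745920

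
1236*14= 17304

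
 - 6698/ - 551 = 12 + 86/551  =  12.16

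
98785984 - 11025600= 87760384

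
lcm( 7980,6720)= 127680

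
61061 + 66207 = 127268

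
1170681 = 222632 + 948049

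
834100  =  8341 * 100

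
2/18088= 1/9044 = 0.00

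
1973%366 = 143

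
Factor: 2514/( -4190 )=  -  3^1*5^( - 1 )= -3/5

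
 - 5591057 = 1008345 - 6599402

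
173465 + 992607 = 1166072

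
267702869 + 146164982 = 413867851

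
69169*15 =1037535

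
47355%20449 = 6457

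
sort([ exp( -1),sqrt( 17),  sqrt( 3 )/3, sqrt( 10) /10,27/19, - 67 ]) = [ - 67,sqrt( 10) /10, exp( - 1) , sqrt ( 3) /3,27/19,sqrt( 17) ]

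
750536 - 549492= 201044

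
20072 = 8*2509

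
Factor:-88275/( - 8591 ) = 8025/781 = 3^1*5^2*11^(-1)*71^( - 1 ) * 107^1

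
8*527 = 4216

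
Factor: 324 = 2^2*3^4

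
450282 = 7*64326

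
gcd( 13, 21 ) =1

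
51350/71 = 51350/71 =723.24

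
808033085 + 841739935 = 1649773020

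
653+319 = 972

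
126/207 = 14/23=   0.61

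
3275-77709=-74434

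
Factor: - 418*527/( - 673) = 2^1*11^1*17^1*19^1*31^1*673^( - 1 ) = 220286/673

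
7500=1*7500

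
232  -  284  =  -52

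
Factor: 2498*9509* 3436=2^3*37^1*257^1  *859^1 * 1249^1= 81616964152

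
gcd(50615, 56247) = 1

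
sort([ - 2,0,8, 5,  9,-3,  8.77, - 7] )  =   [-7,  -  3,-2, 0, 5,8 , 8.77,9]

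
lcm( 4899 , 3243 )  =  230253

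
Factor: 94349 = 94349^1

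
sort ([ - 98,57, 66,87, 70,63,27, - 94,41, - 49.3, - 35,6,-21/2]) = [ - 98,-94 , - 49.3,  -  35, - 21/2, 6,  27,41, 57,63,66, 70,87 ]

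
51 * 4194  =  213894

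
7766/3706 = 3883/1853 = 2.10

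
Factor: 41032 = 2^3*23^1*223^1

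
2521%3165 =2521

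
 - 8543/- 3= 8543/3  =  2847.67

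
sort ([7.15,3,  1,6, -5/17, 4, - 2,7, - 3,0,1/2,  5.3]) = [ - 3, - 2, - 5/17,  0, 1/2,1,3,4,5.3,6, 7,7.15 ] 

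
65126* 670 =43634420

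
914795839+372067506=1286863345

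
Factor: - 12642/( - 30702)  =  7^1 * 17^(-1) = 7/17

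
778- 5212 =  - 4434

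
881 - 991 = -110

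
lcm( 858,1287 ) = 2574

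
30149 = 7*4307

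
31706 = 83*382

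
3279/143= 3279/143 =22.93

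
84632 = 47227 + 37405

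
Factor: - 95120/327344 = - 145/499 = -5^1 * 29^1 * 499^( -1)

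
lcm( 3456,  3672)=58752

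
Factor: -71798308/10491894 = -35899154/5245947 = - 2^1 * 3^(-2)*7^(  -  1)*1487^1*12071^1*83269^(-1)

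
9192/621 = 3064/207 = 14.80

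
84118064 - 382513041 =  - 298394977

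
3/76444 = 3/76444 = 0.00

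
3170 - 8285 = -5115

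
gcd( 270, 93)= 3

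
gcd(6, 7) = 1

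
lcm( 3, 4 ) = 12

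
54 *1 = 54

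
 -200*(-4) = 800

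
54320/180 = 2716/9 =301.78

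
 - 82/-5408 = 41/2704=0.02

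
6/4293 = 2/1431 = 0.00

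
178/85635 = 178/85635 =0.00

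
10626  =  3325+7301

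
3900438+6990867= 10891305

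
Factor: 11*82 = 2^1*11^1 * 41^1 = 902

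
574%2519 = 574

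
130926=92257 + 38669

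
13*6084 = 79092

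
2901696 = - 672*( - 4318 ) 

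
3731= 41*91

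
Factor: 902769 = 3^1*7^1*42989^1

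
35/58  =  35/58 = 0.60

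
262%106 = 50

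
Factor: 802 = 2^1*401^1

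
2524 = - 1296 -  -3820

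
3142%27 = 10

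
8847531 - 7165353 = 1682178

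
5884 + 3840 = 9724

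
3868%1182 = 322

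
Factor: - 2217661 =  - 19^1*116719^1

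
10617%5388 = 5229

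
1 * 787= 787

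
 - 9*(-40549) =364941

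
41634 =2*20817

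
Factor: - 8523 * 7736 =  - 65933928= - 2^3 * 3^2 * 947^1 * 967^1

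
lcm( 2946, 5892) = 5892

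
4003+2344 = 6347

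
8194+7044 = 15238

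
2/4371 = 2/4371 = 0.00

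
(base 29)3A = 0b1100001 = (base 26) 3J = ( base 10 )97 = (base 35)2R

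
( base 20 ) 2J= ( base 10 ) 59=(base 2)111011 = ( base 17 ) 38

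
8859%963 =192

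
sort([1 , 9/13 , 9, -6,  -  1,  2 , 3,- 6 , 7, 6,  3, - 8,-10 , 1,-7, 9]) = [- 10, - 8, - 7, -6,  -  6, - 1 , 9/13, 1 , 1 , 2, 3, 3 , 6, 7,9,9] 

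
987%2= 1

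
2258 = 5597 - 3339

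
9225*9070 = 83670750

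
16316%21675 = 16316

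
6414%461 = 421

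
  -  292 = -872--580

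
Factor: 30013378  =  2^1*15006689^1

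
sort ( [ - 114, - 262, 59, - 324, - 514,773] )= [ - 514,  -  324, - 262, - 114, 59, 773] 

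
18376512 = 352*52206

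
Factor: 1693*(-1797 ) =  - 3^1* 599^1*1693^1= -  3042321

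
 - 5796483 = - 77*75279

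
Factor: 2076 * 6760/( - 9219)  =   - 4677920/3073= - 2^5*5^1*7^( - 1)*13^2*173^1*439^(-1) 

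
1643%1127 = 516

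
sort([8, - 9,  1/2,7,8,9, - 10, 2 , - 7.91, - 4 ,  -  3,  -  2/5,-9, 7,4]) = [-10, - 9, - 9,-7.91, - 4, - 3, - 2/5, 1/2,2,4 , 7, 7,  8, 8, 9]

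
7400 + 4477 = 11877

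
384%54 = 6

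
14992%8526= 6466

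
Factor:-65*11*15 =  - 3^1 * 5^2*11^1 * 13^1 = -10725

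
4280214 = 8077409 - 3797195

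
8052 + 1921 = 9973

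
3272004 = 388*8433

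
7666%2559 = 2548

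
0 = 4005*0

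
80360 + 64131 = 144491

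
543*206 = 111858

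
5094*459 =2338146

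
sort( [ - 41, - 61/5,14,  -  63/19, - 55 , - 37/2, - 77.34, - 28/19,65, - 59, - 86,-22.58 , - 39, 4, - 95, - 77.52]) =[ - 95, - 86,-77.52,  -  77.34, - 59, - 55, - 41, - 39, - 22.58, - 37/2, - 61/5, - 63/19, - 28/19,4,14,  65 ] 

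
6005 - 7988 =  - 1983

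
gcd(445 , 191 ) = 1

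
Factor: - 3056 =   -  2^4*191^1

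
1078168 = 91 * 11848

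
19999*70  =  1399930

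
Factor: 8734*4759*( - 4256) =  - 2^6*7^1 *11^1  *  19^1*397^1*  4759^1= - 176901091136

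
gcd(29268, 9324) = 36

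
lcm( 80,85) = 1360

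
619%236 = 147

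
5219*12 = 62628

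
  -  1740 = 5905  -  7645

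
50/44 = 1+3/22 =1.14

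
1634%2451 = 1634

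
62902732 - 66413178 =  - 3510446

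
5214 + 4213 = 9427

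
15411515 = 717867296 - 702455781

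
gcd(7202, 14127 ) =277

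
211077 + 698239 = 909316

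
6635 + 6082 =12717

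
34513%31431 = 3082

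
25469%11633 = 2203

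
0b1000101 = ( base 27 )2F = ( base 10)69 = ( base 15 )49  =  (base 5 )234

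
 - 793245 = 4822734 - 5615979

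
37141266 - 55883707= -18742441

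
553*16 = 8848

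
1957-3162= - 1205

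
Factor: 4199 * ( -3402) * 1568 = -2^6*3^5*7^3*13^1*17^1*19^1=- 22398876864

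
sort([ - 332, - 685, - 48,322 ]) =[-685, - 332, - 48, 322] 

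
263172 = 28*9399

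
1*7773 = 7773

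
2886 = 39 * 74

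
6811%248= 115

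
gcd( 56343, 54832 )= 1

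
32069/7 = 32069/7 = 4581.29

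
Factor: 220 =2^2*5^1*11^1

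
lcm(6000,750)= 6000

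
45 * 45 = 2025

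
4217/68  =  4217/68=   62.01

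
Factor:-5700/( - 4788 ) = 25/21 = 3^( - 1)*5^2* 7^( - 1)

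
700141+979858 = 1679999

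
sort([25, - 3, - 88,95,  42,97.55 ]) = [ - 88  ,  -  3,  25,42, 95, 97.55]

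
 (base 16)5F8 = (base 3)2002121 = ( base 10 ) 1528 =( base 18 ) 4cg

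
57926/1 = 57926 = 57926.00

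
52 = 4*13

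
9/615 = 3/205 = 0.01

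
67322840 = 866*77740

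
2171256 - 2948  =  2168308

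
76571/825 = 92 + 61/75  =  92.81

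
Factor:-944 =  - 2^4*59^1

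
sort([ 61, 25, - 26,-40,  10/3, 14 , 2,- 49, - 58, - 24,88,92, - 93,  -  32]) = [ - 93, - 58, - 49,- 40 , - 32, - 26,  -  24, 2,10/3,14 , 25,61,88,92] 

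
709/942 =709/942 = 0.75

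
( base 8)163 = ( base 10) 115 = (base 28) 43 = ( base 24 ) 4J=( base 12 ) 97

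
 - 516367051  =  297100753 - 813467804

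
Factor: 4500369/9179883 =83^ ( - 1)*12289^(-1)*500041^1=500041/1019987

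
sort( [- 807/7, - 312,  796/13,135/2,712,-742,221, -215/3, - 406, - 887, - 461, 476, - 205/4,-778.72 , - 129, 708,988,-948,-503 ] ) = [ - 948, - 887, - 778.72, - 742 , - 503, - 461, - 406, - 312,  -  129, - 807/7, - 215/3,-205/4, 796/13,135/2,221,476,708,712,988] 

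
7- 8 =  - 1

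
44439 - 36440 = 7999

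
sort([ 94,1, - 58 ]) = [ - 58,1, 94] 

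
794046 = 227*3498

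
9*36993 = 332937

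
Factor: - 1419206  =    -  2^1*709603^1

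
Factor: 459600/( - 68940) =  - 2^2*3^(  -  1 )*5^1=   - 20/3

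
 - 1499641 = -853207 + -646434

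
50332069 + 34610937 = 84943006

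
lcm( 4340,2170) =4340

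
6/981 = 2/327 = 0.01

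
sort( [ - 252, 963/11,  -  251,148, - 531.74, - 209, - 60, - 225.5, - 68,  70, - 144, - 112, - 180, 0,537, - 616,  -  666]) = [ - 666, - 616, - 531.74, - 252, - 251, - 225.5 , - 209, - 180, - 144, - 112, - 68, - 60,0,70,963/11,148, 537 ]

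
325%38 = 21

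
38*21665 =823270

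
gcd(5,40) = 5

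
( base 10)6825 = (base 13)3150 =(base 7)25620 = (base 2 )1101010101001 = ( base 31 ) 735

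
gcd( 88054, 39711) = 1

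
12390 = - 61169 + 73559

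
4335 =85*51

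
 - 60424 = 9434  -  69858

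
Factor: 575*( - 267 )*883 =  - 3^1* 5^2*23^1*89^1*883^1 =-135562575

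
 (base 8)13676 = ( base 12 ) 3626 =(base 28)7L2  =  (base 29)76H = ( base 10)6078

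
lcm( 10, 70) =70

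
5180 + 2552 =7732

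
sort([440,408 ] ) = [ 408,440]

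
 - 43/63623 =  - 1 + 63580/63623 =- 0.00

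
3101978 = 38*81631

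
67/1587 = 67/1587 = 0.04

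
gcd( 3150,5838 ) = 42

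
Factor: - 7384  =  -2^3*13^1 * 71^1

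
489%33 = 27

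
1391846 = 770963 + 620883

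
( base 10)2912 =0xb60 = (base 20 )75C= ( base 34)2HM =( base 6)21252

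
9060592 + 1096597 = 10157189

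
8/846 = 4/423  =  0.01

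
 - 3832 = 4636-8468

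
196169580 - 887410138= - 691240558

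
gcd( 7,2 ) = 1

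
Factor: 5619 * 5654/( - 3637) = -2^1 * 3^1*11^1*257^1*1873^1 * 3637^(  -  1 ) = -31769826/3637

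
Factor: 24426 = 2^1*3^2*23^1*59^1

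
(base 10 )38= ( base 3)1102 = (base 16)26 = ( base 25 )1D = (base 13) 2C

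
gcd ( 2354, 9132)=2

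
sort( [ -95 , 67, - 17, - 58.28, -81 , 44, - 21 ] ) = [  -  95, - 81,-58.28 , - 21, - 17, 44, 67 ]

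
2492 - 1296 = 1196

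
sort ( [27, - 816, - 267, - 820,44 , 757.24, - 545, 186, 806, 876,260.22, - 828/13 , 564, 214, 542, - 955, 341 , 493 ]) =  [ - 955, - 820, - 816, - 545,-267, - 828/13 , 27,  44, 186 , 214, 260.22, 341, 493,542, 564, 757.24 , 806,  876]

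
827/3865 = 827/3865 = 0.21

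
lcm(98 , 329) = 4606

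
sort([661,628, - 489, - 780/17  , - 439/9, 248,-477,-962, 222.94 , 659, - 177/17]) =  [ - 962, - 489,-477, - 439/9, - 780/17, - 177/17, 222.94, 248 , 628, 659,661 ] 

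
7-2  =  5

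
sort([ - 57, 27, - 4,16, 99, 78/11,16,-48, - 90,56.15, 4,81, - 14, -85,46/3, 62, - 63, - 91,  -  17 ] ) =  [ - 91, - 90, - 85, - 63, - 57, - 48 , - 17, - 14  , - 4, 4, 78/11, 46/3,16,16,27,56.15,62,81, 99 ]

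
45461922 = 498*91289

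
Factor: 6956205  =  3^1*5^1*463747^1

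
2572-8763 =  - 6191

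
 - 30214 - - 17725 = -12489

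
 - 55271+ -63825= - 119096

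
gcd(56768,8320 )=64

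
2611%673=592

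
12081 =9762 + 2319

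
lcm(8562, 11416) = 34248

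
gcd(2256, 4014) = 6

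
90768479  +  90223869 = 180992348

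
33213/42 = 790 + 11/14 = 790.79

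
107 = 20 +87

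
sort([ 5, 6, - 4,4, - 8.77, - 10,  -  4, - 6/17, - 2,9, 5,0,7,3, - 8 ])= [ - 10 , - 8.77,-8,  -  4, - 4, - 2, - 6/17, 0,3, 4, 5, 5,6,7, 9]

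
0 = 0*677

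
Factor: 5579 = 7^1*797^1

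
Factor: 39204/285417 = 2^2*3^1 * 11^1*31^ (-2 ) = 132/961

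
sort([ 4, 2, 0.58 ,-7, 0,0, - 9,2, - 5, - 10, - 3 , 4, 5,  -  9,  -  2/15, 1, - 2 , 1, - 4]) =[ -10,-9,-9, -7,-5,  -  4, - 3, - 2,  -  2/15, 0, 0,  0.58, 1,1,2,2  ,  4,  4, 5] 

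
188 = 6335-6147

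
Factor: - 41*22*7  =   - 6314 = - 2^1*7^1*11^1*41^1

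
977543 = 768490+209053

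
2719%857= 148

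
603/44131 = 603/44131 = 0.01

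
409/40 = 409/40 = 10.22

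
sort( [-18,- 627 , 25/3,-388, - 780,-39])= [ - 780, -627,-388,-39 , - 18 , 25/3] 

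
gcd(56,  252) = 28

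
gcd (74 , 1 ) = 1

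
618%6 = 0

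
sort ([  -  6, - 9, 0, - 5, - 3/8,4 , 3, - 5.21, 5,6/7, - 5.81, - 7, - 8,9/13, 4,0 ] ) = [ - 9, - 8,  -  7, - 6, - 5.81, - 5.21, - 5,-3/8,0,0,9/13, 6/7,3,4,4,5 ] 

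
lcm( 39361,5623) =39361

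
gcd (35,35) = 35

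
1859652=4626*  402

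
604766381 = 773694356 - 168927975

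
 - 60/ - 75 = 4/5= 0.80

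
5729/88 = 65 + 9/88 = 65.10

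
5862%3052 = 2810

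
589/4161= 31/219 = 0.14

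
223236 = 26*8586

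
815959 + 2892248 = 3708207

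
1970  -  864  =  1106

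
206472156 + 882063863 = 1088536019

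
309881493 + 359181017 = 669062510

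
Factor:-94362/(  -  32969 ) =2^1 * 3^1*15727^1*32969^( - 1)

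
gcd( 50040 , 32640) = 120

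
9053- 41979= - 32926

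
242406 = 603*402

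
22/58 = 11/29 = 0.38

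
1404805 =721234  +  683571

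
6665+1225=7890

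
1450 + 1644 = 3094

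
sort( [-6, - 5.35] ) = [ -6,  -  5.35] 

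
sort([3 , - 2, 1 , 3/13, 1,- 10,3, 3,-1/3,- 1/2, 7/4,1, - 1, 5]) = [ - 10, - 2, - 1, - 1/2, - 1/3,3/13, 1, 1 , 1, 7/4,3,3, 3,5]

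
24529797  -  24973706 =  - 443909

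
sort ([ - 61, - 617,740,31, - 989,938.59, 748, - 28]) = [ - 989, - 617, - 61, - 28, 31, 740, 748,938.59]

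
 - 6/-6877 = 6/6877 = 0.00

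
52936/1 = 52936 = 52936.00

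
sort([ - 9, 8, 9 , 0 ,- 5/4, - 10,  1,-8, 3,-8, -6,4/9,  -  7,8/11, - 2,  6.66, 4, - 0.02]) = [ - 10,-9, - 8, - 8, - 7, - 6, - 2, - 5/4,  -  0.02,0, 4/9,  8/11,  1, 3 , 4, 6.66,8,  9 ] 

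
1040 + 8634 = 9674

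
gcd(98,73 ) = 1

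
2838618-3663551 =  - 824933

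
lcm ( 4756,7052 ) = 204508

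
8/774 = 4/387=0.01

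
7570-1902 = 5668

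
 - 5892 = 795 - 6687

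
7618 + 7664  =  15282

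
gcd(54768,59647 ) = 7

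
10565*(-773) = - 8166745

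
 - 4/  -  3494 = 2/1747 = 0.00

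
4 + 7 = 11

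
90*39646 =3568140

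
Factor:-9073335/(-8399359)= 3^1 * 5^1 * 53^1* 79^( - 1) * 101^1*113^1*106321^(-1 ) 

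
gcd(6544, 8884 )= 4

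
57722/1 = 57722 = 57722.00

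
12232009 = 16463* 743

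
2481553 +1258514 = 3740067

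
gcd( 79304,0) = 79304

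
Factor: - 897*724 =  - 649428=-2^2*3^1*13^1* 23^1*181^1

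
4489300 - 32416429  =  -27927129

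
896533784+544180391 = 1440714175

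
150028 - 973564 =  - 823536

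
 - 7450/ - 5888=1+ 781/2944 = 1.27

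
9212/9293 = 9212/9293= 0.99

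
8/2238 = 4/1119 = 0.00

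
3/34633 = 3/34633 = 0.00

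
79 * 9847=777913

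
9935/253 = 9935/253 = 39.27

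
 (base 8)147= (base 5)403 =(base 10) 103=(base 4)1213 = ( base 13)7C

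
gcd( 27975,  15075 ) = 75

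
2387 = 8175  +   - 5788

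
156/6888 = 13/574 =0.02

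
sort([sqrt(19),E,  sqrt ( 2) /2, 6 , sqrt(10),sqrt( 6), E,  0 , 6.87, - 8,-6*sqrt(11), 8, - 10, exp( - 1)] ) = [ - 6*sqrt( 11), - 10, - 8 , 0, exp( - 1 ), sqrt (2 ) /2, sqrt(6), E,E,sqrt( 10), sqrt( 19)  ,  6, 6.87, 8 ] 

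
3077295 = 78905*39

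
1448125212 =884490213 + 563634999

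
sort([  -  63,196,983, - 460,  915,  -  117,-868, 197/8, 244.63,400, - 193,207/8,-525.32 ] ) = [ - 868, - 525.32, - 460, - 193, - 117, - 63, 197/8,207/8,  196, 244.63,400,  915,983] 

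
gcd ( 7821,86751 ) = 9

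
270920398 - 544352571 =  - 273432173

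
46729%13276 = 6901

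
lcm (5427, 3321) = 222507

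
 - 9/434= - 1 + 425/434= - 0.02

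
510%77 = 48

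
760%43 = 29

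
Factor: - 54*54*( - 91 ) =2^2 *3^6*7^1 * 13^1 = 265356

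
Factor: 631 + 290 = 921 = 3^1*307^1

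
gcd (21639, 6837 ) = 3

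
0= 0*266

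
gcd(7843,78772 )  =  1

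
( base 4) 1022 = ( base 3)2202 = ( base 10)74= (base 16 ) 4A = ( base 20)3e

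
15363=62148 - 46785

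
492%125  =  117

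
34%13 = 8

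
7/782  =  7/782 = 0.01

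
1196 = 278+918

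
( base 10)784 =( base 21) 1G7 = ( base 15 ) 374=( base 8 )1420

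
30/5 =6 =6.00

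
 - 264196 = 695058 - 959254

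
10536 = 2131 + 8405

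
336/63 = 5+1/3 = 5.33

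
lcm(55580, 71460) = 500220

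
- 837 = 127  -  964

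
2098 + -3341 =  - 1243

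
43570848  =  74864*582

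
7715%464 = 291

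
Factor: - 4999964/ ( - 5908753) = 2^2 * 65789^1*310987^(  -  1) = 263156/310987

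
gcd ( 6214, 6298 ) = 2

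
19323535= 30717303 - 11393768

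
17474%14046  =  3428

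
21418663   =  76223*281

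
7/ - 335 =  -  7/335  =  - 0.02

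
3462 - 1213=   2249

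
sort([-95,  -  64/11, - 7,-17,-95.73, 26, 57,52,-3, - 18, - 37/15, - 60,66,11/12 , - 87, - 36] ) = [  -  95.73, - 95,-87, - 60, - 36,-18,-17 , - 7, - 64/11, - 3,-37/15,11/12, 26, 52, 57, 66]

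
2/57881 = 2/57881 = 0.00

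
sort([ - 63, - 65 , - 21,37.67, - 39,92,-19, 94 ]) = [ - 65, - 63, - 39,  -  21, - 19,  37.67, 92, 94]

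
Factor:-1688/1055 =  - 8/5 = - 2^3*5^( - 1 ) 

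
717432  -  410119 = 307313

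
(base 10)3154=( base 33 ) 2TJ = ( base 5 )100104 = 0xC52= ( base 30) 3f4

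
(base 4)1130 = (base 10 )92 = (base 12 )78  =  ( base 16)5C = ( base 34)2O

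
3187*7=22309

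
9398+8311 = 17709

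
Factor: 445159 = 11^2*13^1*283^1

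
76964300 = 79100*973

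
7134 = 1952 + 5182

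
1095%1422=1095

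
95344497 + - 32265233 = 63079264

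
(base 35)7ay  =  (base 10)8959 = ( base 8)21377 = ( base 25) e89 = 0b10001011111111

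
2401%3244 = 2401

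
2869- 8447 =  - 5578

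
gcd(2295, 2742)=3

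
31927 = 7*4561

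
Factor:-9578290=-2^1*5^1*179^1 *5351^1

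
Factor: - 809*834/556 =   -  2427/2=-2^(-1)*3^1*809^1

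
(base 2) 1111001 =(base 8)171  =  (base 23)56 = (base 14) 89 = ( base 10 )121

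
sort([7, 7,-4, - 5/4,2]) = [ - 4,-5/4, 2 , 7, 7]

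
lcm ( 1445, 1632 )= 138720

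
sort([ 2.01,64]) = [ 2.01,  64] 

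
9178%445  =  278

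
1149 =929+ 220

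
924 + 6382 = 7306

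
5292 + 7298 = 12590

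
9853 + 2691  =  12544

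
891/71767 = 891/71767=0.01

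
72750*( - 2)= - 145500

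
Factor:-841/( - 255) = 3^ ( - 1 )*5^ (-1 )*17^ ( - 1 )*29^2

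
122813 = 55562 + 67251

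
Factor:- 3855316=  - 2^2*47^1*20507^1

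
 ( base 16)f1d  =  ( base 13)19B8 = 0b111100011101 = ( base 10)3869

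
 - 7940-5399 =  - 13339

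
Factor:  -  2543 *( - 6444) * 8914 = 2^3 * 3^2 * 179^1*2543^1*4457^1 = 146074538088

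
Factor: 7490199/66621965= 3^1*5^( - 1)* 19^1*331^1*397^1*1289^( - 1)*10337^( - 1 ) 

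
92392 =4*23098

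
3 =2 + 1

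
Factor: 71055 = 3^2*5^1*1579^1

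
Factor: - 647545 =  - 5^1*129509^1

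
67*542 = 36314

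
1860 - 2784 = -924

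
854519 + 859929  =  1714448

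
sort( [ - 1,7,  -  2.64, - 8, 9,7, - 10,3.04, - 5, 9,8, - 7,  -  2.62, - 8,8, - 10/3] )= [ - 10,-8, - 8, - 7, - 5, - 10/3, - 2.64, - 2.62, - 1,3.04, 7, 7,8, 8, 9,  9 ] 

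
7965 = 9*885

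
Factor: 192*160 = 2^11*3^1*5^1 = 30720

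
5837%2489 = 859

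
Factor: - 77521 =-77521^1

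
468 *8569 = 4010292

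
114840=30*3828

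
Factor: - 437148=-2^2*3^2*12143^1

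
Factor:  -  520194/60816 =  - 479/56 = - 2^( - 3)* 7^( - 1)*479^1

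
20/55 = 4/11 = 0.36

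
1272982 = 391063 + 881919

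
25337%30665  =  25337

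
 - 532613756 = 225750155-758363911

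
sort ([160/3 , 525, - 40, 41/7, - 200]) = [ - 200, -40,41/7, 160/3,525]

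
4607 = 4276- - 331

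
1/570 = 1/570  =  0.00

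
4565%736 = 149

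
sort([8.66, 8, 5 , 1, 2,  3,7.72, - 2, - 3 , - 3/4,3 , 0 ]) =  [ - 3, - 2,-3/4, 0,  1,2,3,  3, 5, 7.72,8, 8.66]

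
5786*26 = 150436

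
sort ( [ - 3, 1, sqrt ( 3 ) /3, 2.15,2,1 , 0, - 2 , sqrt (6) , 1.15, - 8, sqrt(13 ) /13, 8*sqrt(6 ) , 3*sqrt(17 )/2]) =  [ - 8, - 3, - 2,0, sqrt(13 ) /13 , sqrt(3 ) /3 , 1,1,1.15, 2, 2.15,sqrt(6) , 3 * sqrt(17 ) /2,  8*sqrt(6 ) ] 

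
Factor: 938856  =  2^3*3^1*39119^1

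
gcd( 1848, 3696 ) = 1848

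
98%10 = 8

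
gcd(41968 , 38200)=8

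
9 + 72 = 81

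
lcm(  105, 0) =0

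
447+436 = 883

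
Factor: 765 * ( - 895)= - 3^2*5^2*17^1*179^1 =-684675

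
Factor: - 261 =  - 3^2*29^1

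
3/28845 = 1/9615 = 0.00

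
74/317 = 74/317=0.23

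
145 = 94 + 51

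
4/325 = 4/325=0.01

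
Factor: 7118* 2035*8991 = 130235803830=2^1*3^5*5^1*11^1*37^2*3559^1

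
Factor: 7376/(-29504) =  -2^( - 2) = -  1/4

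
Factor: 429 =3^1*11^1*13^1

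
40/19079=40/19079  =  0.00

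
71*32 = 2272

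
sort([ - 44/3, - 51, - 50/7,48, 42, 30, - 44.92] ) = [ - 51, - 44.92, - 44/3, - 50/7, 30, 42,48 ] 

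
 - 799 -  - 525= - 274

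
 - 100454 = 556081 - 656535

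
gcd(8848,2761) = 1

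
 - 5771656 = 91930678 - 97702334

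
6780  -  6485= 295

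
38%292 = 38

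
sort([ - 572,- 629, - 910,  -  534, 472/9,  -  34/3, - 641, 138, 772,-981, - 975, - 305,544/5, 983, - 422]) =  [ - 981, - 975, - 910, - 641, -629, - 572,  -  534, - 422, -305,- 34/3,472/9, 544/5, 138, 772 , 983]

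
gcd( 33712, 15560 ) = 8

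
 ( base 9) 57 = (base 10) 52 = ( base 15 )37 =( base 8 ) 64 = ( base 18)2g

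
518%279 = 239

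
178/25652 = 89/12826 = 0.01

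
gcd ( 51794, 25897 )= 25897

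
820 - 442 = 378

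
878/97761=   878/97761 = 0.01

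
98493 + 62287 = 160780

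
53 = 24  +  29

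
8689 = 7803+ 886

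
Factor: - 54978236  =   - 2^2*13744559^1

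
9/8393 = 9/8393= 0.00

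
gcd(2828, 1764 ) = 28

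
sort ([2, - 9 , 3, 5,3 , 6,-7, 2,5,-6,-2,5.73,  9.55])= [ - 9,  -  7,-6,-2 , 2,2 , 3 , 3, 5,5, 5.73,6,9.55 ]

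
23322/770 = 30 + 111/385 =30.29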